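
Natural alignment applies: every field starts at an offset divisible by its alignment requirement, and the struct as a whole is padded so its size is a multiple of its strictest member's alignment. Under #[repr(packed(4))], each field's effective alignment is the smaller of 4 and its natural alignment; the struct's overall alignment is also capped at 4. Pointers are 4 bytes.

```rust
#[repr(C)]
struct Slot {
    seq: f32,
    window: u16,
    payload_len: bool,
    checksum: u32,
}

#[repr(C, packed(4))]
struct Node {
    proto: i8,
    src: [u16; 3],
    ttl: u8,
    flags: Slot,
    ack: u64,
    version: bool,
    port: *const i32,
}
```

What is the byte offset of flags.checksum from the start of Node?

20

Slot: @0: seq [4B, align 4] → 4; @4: window [2B, align 2] → 6; @6: payload_len [1B, align 1] → 7; +1 pad (align 4); @8: checksum [4B, align 4] → 12; size 12, align 4
@0: proto [1B, align 1] → 1
+1 pad (align 2)
@2: src [6B, align 2] → 8
@8: ttl [1B, align 1] → 9
+3 pad (align 4)
@12: flags [12B, align 4] → 24
within Slot: checksum at 8
12 + 8 = 20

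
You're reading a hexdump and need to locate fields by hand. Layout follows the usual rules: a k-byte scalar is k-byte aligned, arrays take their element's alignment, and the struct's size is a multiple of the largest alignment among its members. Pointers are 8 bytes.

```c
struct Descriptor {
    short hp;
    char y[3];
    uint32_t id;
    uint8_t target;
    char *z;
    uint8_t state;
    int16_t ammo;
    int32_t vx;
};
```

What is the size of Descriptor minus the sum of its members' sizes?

7

hp at 0 (size 2, align 2) → ends 2
y at 2 (size 3, align 1) → ends 5
pad 3 to align 4 for id
id at 8 (size 4, align 4) → ends 12
target at 12 (size 1, align 1) → ends 13
pad 3 to align 8 for z
z at 16 (size 8, align 8) → ends 24
state at 24 (size 1, align 1) → ends 25
pad 1 to align 2 for ammo
ammo at 26 (size 2, align 2) → ends 28
vx at 28 (size 4, align 4) → ends 32
total 32 bytes, alignment 8
data bytes 25, size 32 → padding 7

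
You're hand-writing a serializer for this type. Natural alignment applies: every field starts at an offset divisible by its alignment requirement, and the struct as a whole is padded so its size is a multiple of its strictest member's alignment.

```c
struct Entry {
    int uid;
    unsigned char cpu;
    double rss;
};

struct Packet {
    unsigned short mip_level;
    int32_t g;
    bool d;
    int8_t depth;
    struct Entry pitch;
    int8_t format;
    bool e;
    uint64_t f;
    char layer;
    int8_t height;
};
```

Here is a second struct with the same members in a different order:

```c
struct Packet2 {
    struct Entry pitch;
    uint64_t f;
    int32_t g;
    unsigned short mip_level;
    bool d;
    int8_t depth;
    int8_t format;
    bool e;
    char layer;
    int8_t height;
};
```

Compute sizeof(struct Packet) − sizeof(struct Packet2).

Entry: 0..4  uid  (4B, 4-aligned); 4..5  cpu  (1B, 1-aligned); 5..8  -- padding (3B); 8..16  rss  (8B, 8-aligned); sizeof = 16, alignof = 8
0..2  mip_level  (2B, 2-aligned)
2..4  -- padding (2B)
4..8  g  (4B, 4-aligned)
8..9  d  (1B, 1-aligned)
9..10  depth  (1B, 1-aligned)
10..16  -- padding (6B)
16..32  pitch  (16B, 8-aligned)
32..33  format  (1B, 1-aligned)
33..34  e  (1B, 1-aligned)
34..40  -- padding (6B)
40..48  f  (8B, 8-aligned)
48..49  layer  (1B, 1-aligned)
49..50  height  (1B, 1-aligned)
50..56  -- tail padding (6B)
sizeof = 56, alignof = 8
— Packet2 —
0..16  pitch  (16B, 8-aligned)
16..24  f  (8B, 8-aligned)
24..28  g  (4B, 4-aligned)
28..30  mip_level  (2B, 2-aligned)
30..31  d  (1B, 1-aligned)
31..32  depth  (1B, 1-aligned)
32..33  format  (1B, 1-aligned)
33..34  e  (1B, 1-aligned)
34..35  layer  (1B, 1-aligned)
35..36  height  (1B, 1-aligned)
36..40  -- tail padding (4B)
sizeof = 40, alignof = 8
56 − 40 = 16

16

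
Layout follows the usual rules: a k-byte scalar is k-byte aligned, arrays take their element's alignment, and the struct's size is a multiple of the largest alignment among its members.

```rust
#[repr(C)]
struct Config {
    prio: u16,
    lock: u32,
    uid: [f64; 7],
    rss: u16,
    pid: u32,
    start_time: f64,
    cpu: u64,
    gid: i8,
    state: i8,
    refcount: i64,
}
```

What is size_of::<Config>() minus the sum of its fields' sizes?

10

@0: prio [2B, align 2] → 2
+2 pad (align 4)
@4: lock [4B, align 4] → 8
@8: uid [56B, align 8] → 64
@64: rss [2B, align 2] → 66
+2 pad (align 4)
@68: pid [4B, align 4] → 72
@72: start_time [8B, align 8] → 80
@80: cpu [8B, align 8] → 88
@88: gid [1B, align 1] → 89
@89: state [1B, align 1] → 90
+6 pad (align 8)
@96: refcount [8B, align 8] → 104
size 104, align 8
data bytes 94, size 104 → padding 10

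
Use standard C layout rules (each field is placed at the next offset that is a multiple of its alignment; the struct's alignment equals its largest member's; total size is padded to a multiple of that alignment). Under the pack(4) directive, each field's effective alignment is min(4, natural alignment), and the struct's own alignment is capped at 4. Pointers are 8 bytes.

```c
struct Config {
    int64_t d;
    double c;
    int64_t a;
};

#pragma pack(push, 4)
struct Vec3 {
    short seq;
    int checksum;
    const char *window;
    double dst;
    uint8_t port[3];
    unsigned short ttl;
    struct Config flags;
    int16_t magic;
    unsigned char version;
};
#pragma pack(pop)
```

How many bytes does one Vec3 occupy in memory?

Config: 0..8  d  (8B, 8-aligned); 8..16  c  (8B, 8-aligned); 16..24  a  (8B, 8-aligned); sizeof = 24, alignof = 8
0..2  seq  (2B, 2-aligned)
2..4  -- padding (2B)
4..8  checksum  (4B, 4-aligned)
8..16  window  (8B, 4-aligned)
16..24  dst  (8B, 4-aligned)
24..27  port  (3B, 1-aligned)
27..28  -- padding (1B)
28..30  ttl  (2B, 2-aligned)
30..32  -- padding (2B)
32..56  flags  (24B, 4-aligned)
56..58  magic  (2B, 2-aligned)
58..59  version  (1B, 1-aligned)
59..60  -- tail padding (1B)
sizeof = 60, alignof = 4

60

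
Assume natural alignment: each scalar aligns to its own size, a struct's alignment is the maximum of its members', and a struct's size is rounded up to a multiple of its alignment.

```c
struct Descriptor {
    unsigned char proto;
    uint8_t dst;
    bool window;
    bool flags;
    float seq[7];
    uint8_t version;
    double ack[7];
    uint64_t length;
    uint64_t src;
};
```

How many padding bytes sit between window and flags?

0

proto at 0 (size 1, align 1) → ends 1
dst at 1 (size 1, align 1) → ends 2
window at 2 (size 1, align 1) → ends 3
flags at 3 (size 1, align 1) → ends 4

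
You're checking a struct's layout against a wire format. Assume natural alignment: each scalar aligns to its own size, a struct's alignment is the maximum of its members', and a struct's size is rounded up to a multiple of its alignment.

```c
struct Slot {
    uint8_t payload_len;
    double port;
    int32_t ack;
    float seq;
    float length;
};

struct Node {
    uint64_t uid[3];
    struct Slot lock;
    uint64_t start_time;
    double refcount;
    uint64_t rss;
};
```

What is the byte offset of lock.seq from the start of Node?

Slot: 0..1  payload_len  (1B, 1-aligned); 1..8  -- padding (7B); 8..16  port  (8B, 8-aligned); 16..20  ack  (4B, 4-aligned); 20..24  seq  (4B, 4-aligned); 24..28  length  (4B, 4-aligned); 28..32  -- tail padding (4B); sizeof = 32, alignof = 8
0..24  uid  (24B, 8-aligned)
24..56  lock  (32B, 8-aligned)
within Slot: seq at 20
24 + 20 = 44

44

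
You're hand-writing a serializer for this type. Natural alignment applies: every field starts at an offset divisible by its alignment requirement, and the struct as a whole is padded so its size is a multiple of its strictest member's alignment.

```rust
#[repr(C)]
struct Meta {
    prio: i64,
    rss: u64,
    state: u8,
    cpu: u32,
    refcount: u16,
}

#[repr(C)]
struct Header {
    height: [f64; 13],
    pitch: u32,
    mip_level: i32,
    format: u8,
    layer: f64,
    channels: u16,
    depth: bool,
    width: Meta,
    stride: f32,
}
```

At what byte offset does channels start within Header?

Meta: prio at 0 (size 8, align 8) → ends 8; rss at 8 (size 8, align 8) → ends 16; state at 16 (size 1, align 1) → ends 17; pad 3 to align 4 for cpu; cpu at 20 (size 4, align 4) → ends 24; refcount at 24 (size 2, align 2) → ends 26; tail pad 6 to reach multiple of 8; total 32 bytes, alignment 8
height at 0 (size 104, align 8) → ends 104
pitch at 104 (size 4, align 4) → ends 108
mip_level at 108 (size 4, align 4) → ends 112
format at 112 (size 1, align 1) → ends 113
pad 7 to align 8 for layer
layer at 120 (size 8, align 8) → ends 128
channels at 128 (size 2, align 2) → ends 130

128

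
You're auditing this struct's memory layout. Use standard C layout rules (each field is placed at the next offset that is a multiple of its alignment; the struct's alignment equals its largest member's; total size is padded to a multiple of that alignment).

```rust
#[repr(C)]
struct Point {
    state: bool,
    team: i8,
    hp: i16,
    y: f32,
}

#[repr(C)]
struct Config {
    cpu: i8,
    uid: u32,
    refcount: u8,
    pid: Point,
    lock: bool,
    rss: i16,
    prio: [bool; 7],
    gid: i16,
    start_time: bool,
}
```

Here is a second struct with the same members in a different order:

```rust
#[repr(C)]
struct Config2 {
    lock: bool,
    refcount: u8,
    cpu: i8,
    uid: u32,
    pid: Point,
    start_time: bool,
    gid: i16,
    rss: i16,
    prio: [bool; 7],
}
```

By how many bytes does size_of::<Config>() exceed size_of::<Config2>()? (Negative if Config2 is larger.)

Point: @0: state [1B, align 1] → 1; @1: team [1B, align 1] → 2; @2: hp [2B, align 2] → 4; @4: y [4B, align 4] → 8; size 8, align 4
@0: cpu [1B, align 1] → 1
+3 pad (align 4)
@4: uid [4B, align 4] → 8
@8: refcount [1B, align 1] → 9
+3 pad (align 4)
@12: pid [8B, align 4] → 20
@20: lock [1B, align 1] → 21
+1 pad (align 2)
@22: rss [2B, align 2] → 24
@24: prio [7B, align 1] → 31
+1 pad (align 2)
@32: gid [2B, align 2] → 34
@34: start_time [1B, align 1] → 35
+1 tail pad (align 4)
size 36, align 4
— Config2 —
@0: lock [1B, align 1] → 1
@1: refcount [1B, align 1] → 2
@2: cpu [1B, align 1] → 3
+1 pad (align 4)
@4: uid [4B, align 4] → 8
@8: pid [8B, align 4] → 16
@16: start_time [1B, align 1] → 17
+1 pad (align 2)
@18: gid [2B, align 2] → 20
@20: rss [2B, align 2] → 22
@22: prio [7B, align 1] → 29
+3 tail pad (align 4)
size 32, align 4
36 − 32 = 4

4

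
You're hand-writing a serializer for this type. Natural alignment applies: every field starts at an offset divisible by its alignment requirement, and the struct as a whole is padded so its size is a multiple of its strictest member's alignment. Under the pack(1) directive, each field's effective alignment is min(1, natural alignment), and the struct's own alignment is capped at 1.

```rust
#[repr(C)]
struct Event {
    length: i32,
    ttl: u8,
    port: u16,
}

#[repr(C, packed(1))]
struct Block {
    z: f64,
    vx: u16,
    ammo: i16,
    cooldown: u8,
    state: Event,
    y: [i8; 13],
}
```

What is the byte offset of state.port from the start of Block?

19

Event: @0: length [4B, align 4] → 4; @4: ttl [1B, align 1] → 5; +1 pad (align 2); @6: port [2B, align 2] → 8; size 8, align 4
@0: z [8B, align 1] → 8
@8: vx [2B, align 1] → 10
@10: ammo [2B, align 1] → 12
@12: cooldown [1B, align 1] → 13
@13: state [8B, align 1] → 21
within Event: port at 6
13 + 6 = 19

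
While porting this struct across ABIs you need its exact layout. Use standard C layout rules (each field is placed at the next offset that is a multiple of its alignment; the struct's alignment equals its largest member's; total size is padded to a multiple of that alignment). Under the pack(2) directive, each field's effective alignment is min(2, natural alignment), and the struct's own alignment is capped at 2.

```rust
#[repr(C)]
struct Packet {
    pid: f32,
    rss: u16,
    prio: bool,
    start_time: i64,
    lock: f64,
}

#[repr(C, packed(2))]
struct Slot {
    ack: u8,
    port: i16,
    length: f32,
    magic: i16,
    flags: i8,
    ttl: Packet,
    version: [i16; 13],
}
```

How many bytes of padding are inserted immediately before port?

1

Packet: @0: pid [4B, align 4] → 4; @4: rss [2B, align 2] → 6; @6: prio [1B, align 1] → 7; +1 pad (align 8); @8: start_time [8B, align 8] → 16; @16: lock [8B, align 8] → 24; size 24, align 8
@0: ack [1B, align 1] → 1
+1 pad (align 2)
@2: port [2B, align 2] → 4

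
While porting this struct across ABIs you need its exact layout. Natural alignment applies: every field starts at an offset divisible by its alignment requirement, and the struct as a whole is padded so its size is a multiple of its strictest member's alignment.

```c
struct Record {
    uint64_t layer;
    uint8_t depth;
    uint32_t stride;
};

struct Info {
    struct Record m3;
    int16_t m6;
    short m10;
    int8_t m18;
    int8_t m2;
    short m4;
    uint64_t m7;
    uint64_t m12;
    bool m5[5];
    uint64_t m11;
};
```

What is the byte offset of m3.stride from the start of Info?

Record: 0..8  layer  (8B, 8-aligned); 8..9  depth  (1B, 1-aligned); 9..12  -- padding (3B); 12..16  stride  (4B, 4-aligned); sizeof = 16, alignof = 8
0..16  m3  (16B, 8-aligned)
within Record: stride at 12
0 + 12 = 12

12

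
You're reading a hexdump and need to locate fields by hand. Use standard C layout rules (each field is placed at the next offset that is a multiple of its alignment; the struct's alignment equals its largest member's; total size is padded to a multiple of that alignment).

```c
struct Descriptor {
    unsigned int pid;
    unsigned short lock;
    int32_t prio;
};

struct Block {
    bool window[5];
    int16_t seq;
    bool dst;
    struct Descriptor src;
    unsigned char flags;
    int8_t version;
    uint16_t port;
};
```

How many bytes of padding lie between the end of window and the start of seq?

Descriptor: @0: pid [4B, align 4] → 4; @4: lock [2B, align 2] → 6; +2 pad (align 4); @8: prio [4B, align 4] → 12; size 12, align 4
@0: window [5B, align 1] → 5
+1 pad (align 2)
@6: seq [2B, align 2] → 8

1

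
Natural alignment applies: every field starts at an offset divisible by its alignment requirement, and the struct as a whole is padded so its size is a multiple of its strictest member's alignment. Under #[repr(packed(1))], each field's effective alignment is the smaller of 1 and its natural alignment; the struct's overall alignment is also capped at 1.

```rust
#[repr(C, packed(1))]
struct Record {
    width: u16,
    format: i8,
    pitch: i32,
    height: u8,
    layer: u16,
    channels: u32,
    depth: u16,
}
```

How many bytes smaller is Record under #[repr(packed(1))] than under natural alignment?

4

natural layout:
  0..2  width  (2B, 2-aligned)
  2..3  format  (1B, 1-aligned)
  3..4  -- padding (1B)
  4..8  pitch  (4B, 4-aligned)
  8..9  height  (1B, 1-aligned)
  9..10  -- padding (1B)
  10..12  layer  (2B, 2-aligned)
  12..16  channels  (4B, 4-aligned)
  16..18  depth  (2B, 2-aligned)
  18..20  -- tail padding (2B)
  sizeof = 20, alignof = 4
packed(1) layout:
  0..2  width  (2B, 1-aligned)
  2..3  format  (1B, 1-aligned)
  3..7  pitch  (4B, 1-aligned)
  7..8  height  (1B, 1-aligned)
  8..10  layer  (2B, 1-aligned)
  10..14  channels  (4B, 1-aligned)
  14..16  depth  (2B, 1-aligned)
  sizeof = 16, alignof = 1
20 − 16 = 4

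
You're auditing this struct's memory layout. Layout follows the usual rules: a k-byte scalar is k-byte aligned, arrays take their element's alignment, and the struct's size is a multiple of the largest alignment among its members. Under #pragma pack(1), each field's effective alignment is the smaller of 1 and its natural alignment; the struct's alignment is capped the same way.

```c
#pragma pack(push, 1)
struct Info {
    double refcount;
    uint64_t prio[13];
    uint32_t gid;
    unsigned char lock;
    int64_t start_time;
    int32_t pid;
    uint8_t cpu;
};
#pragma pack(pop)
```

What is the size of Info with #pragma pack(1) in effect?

130

refcount at 0 (size 8, align 1) → ends 8
prio at 8 (size 104, align 1) → ends 112
gid at 112 (size 4, align 1) → ends 116
lock at 116 (size 1, align 1) → ends 117
start_time at 117 (size 8, align 1) → ends 125
pid at 125 (size 4, align 1) → ends 129
cpu at 129 (size 1, align 1) → ends 130
total 130 bytes, alignment 1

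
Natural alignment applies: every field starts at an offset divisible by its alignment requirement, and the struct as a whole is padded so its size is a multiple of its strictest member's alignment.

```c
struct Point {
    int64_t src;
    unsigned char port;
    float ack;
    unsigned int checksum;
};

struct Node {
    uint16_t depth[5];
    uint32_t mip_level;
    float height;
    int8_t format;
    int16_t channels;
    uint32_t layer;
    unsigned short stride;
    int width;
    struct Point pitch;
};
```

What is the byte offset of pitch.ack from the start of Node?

52

Point: 0..8  src  (8B, 8-aligned); 8..9  port  (1B, 1-aligned); 9..12  -- padding (3B); 12..16  ack  (4B, 4-aligned); 16..20  checksum  (4B, 4-aligned); 20..24  -- tail padding (4B); sizeof = 24, alignof = 8
0..10  depth  (10B, 2-aligned)
10..12  -- padding (2B)
12..16  mip_level  (4B, 4-aligned)
16..20  height  (4B, 4-aligned)
20..21  format  (1B, 1-aligned)
21..22  -- padding (1B)
22..24  channels  (2B, 2-aligned)
24..28  layer  (4B, 4-aligned)
28..30  stride  (2B, 2-aligned)
30..32  -- padding (2B)
32..36  width  (4B, 4-aligned)
36..40  -- padding (4B)
40..64  pitch  (24B, 8-aligned)
within Point: ack at 12
40 + 12 = 52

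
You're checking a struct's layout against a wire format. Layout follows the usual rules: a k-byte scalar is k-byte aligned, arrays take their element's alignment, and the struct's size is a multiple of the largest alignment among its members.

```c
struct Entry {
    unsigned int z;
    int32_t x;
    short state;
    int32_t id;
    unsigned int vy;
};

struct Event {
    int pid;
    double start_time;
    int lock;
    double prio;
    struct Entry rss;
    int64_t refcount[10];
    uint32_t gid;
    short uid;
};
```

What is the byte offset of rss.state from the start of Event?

40

Entry: 0..4  z  (4B, 4-aligned); 4..8  x  (4B, 4-aligned); 8..10  state  (2B, 2-aligned); 10..12  -- padding (2B); 12..16  id  (4B, 4-aligned); 16..20  vy  (4B, 4-aligned); sizeof = 20, alignof = 4
0..4  pid  (4B, 4-aligned)
4..8  -- padding (4B)
8..16  start_time  (8B, 8-aligned)
16..20  lock  (4B, 4-aligned)
20..24  -- padding (4B)
24..32  prio  (8B, 8-aligned)
32..52  rss  (20B, 4-aligned)
within Entry: state at 8
32 + 8 = 40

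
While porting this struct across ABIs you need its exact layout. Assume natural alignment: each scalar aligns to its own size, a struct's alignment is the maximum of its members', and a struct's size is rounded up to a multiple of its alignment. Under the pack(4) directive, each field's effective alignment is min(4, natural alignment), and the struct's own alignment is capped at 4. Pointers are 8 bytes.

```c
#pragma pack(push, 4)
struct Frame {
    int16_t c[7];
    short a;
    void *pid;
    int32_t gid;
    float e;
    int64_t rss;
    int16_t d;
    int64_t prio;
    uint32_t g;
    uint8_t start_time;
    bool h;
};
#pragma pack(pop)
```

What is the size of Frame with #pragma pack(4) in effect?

60

c at 0 (size 14, align 2) → ends 14
a at 14 (size 2, align 2) → ends 16
pid at 16 (size 8, align 4) → ends 24
gid at 24 (size 4, align 4) → ends 28
e at 28 (size 4, align 4) → ends 32
rss at 32 (size 8, align 4) → ends 40
d at 40 (size 2, align 2) → ends 42
pad 2 to align 4 for prio
prio at 44 (size 8, align 4) → ends 52
g at 52 (size 4, align 4) → ends 56
start_time at 56 (size 1, align 1) → ends 57
h at 57 (size 1, align 1) → ends 58
tail pad 2 to reach multiple of 4
total 60 bytes, alignment 4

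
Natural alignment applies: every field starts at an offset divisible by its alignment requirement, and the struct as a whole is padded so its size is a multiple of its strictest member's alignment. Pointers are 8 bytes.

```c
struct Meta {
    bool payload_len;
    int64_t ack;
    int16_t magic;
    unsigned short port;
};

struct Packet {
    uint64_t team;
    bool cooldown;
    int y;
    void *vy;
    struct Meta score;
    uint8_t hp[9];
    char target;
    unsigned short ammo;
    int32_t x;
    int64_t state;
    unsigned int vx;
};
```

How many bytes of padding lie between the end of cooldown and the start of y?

Meta: payload_len at 0 (size 1, align 1) → ends 1; pad 7 to align 8 for ack; ack at 8 (size 8, align 8) → ends 16; magic at 16 (size 2, align 2) → ends 18; port at 18 (size 2, align 2) → ends 20; tail pad 4 to reach multiple of 8; total 24 bytes, alignment 8
team at 0 (size 8, align 8) → ends 8
cooldown at 8 (size 1, align 1) → ends 9
pad 3 to align 4 for y
y at 12 (size 4, align 4) → ends 16

3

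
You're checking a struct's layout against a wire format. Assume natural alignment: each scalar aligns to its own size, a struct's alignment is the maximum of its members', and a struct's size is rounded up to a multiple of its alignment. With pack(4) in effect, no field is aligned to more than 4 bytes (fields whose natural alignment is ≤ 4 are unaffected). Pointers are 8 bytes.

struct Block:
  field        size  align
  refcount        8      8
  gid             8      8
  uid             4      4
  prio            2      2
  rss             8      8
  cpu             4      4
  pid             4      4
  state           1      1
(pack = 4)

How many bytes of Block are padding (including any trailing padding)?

refcount at 0 (size 8, align 4) → ends 8
gid at 8 (size 8, align 4) → ends 16
uid at 16 (size 4, align 4) → ends 20
prio at 20 (size 2, align 2) → ends 22
pad 2 to align 4 for rss
rss at 24 (size 8, align 4) → ends 32
cpu at 32 (size 4, align 4) → ends 36
pid at 36 (size 4, align 4) → ends 40
state at 40 (size 1, align 1) → ends 41
tail pad 3 to reach multiple of 4
total 44 bytes, alignment 4
data bytes 39, size 44 → padding 5

5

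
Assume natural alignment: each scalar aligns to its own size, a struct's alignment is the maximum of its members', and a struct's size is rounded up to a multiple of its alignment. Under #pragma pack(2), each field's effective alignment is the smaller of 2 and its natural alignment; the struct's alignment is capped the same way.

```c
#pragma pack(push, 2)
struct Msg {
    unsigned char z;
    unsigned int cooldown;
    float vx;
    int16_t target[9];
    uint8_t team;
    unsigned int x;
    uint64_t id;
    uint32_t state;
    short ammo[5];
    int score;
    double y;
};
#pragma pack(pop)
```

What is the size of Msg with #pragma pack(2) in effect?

68

@0: z [1B, align 1] → 1
+1 pad (align 2)
@2: cooldown [4B, align 2] → 6
@6: vx [4B, align 2] → 10
@10: target [18B, align 2] → 28
@28: team [1B, align 1] → 29
+1 pad (align 2)
@30: x [4B, align 2] → 34
@34: id [8B, align 2] → 42
@42: state [4B, align 2] → 46
@46: ammo [10B, align 2] → 56
@56: score [4B, align 2] → 60
@60: y [8B, align 2] → 68
size 68, align 2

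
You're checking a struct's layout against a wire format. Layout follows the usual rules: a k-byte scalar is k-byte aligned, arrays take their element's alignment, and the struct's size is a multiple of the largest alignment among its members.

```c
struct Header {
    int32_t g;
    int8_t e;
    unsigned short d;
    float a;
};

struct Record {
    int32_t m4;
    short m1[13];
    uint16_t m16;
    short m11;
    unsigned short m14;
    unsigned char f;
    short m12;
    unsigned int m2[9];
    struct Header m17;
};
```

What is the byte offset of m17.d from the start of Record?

Header: 0..4  g  (4B, 4-aligned); 4..5  e  (1B, 1-aligned); 5..6  -- padding (1B); 6..8  d  (2B, 2-aligned); 8..12  a  (4B, 4-aligned); sizeof = 12, alignof = 4
0..4  m4  (4B, 4-aligned)
4..30  m1  (26B, 2-aligned)
30..32  m16  (2B, 2-aligned)
32..34  m11  (2B, 2-aligned)
34..36  m14  (2B, 2-aligned)
36..37  f  (1B, 1-aligned)
37..38  -- padding (1B)
38..40  m12  (2B, 2-aligned)
40..76  m2  (36B, 4-aligned)
76..88  m17  (12B, 4-aligned)
within Header: d at 6
76 + 6 = 82

82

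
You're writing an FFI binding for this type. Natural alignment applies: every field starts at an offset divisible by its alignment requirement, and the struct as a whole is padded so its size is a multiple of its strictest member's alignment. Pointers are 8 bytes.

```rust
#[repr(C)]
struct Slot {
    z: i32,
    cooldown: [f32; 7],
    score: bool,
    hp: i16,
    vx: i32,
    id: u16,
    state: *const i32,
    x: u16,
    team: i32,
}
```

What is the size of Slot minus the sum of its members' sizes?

0..4  z  (4B, 4-aligned)
4..32  cooldown  (28B, 4-aligned)
32..33  score  (1B, 1-aligned)
33..34  -- padding (1B)
34..36  hp  (2B, 2-aligned)
36..40  vx  (4B, 4-aligned)
40..42  id  (2B, 2-aligned)
42..48  -- padding (6B)
48..56  state  (8B, 8-aligned)
56..58  x  (2B, 2-aligned)
58..60  -- padding (2B)
60..64  team  (4B, 4-aligned)
sizeof = 64, alignof = 8
data bytes 55, size 64 → padding 9

9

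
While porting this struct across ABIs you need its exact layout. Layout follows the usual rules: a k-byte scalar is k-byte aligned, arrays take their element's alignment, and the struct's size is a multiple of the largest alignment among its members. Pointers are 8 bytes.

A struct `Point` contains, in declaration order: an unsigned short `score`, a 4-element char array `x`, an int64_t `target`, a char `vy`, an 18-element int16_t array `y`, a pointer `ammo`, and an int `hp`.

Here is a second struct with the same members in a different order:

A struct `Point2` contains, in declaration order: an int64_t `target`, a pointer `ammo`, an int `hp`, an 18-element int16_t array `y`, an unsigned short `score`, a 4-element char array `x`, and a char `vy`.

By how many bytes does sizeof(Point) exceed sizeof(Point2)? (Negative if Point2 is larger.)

8

score at 0 (size 2, align 2) → ends 2
x at 2 (size 4, align 1) → ends 6
pad 2 to align 8 for target
target at 8 (size 8, align 8) → ends 16
vy at 16 (size 1, align 1) → ends 17
pad 1 to align 2 for y
y at 18 (size 36, align 2) → ends 54
pad 2 to align 8 for ammo
ammo at 56 (size 8, align 8) → ends 64
hp at 64 (size 4, align 4) → ends 68
tail pad 4 to reach multiple of 8
total 72 bytes, alignment 8
— Point2 —
target at 0 (size 8, align 8) → ends 8
ammo at 8 (size 8, align 8) → ends 16
hp at 16 (size 4, align 4) → ends 20
y at 20 (size 36, align 2) → ends 56
score at 56 (size 2, align 2) → ends 58
x at 58 (size 4, align 1) → ends 62
vy at 62 (size 1, align 1) → ends 63
tail pad 1 to reach multiple of 8
total 64 bytes, alignment 8
72 − 64 = 8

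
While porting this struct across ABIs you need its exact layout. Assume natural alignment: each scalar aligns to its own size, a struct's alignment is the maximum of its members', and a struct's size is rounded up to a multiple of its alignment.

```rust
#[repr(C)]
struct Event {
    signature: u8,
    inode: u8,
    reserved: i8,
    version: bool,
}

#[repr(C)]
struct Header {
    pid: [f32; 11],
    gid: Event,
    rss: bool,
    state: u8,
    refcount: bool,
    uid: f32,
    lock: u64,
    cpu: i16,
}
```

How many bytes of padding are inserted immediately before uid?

1

Event: signature at 0 (size 1, align 1) → ends 1; inode at 1 (size 1, align 1) → ends 2; reserved at 2 (size 1, align 1) → ends 3; version at 3 (size 1, align 1) → ends 4; total 4 bytes, alignment 1
pid at 0 (size 44, align 4) → ends 44
gid at 44 (size 4, align 1) → ends 48
rss at 48 (size 1, align 1) → ends 49
state at 49 (size 1, align 1) → ends 50
refcount at 50 (size 1, align 1) → ends 51
pad 1 to align 4 for uid
uid at 52 (size 4, align 4) → ends 56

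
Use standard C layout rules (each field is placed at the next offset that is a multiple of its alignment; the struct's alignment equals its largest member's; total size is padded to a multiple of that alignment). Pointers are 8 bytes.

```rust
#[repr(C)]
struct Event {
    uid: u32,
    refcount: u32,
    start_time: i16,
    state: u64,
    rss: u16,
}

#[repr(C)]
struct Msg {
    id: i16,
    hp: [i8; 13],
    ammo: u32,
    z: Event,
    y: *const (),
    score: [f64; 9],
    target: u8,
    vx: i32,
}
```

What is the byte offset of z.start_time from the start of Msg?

Event: @0: uid [4B, align 4] → 4; @4: refcount [4B, align 4] → 8; @8: start_time [2B, align 2] → 10; +6 pad (align 8); @16: state [8B, align 8] → 24; @24: rss [2B, align 2] → 26; +6 tail pad (align 8); size 32, align 8
@0: id [2B, align 2] → 2
@2: hp [13B, align 1] → 15
+1 pad (align 4)
@16: ammo [4B, align 4] → 20
+4 pad (align 8)
@24: z [32B, align 8] → 56
within Event: start_time at 8
24 + 8 = 32

32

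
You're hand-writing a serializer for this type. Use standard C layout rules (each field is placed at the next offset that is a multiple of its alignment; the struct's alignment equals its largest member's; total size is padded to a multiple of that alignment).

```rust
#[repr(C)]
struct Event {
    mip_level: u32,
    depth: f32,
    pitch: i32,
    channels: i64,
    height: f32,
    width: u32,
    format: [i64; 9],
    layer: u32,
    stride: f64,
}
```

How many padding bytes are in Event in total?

8

mip_level at 0 (size 4, align 4) → ends 4
depth at 4 (size 4, align 4) → ends 8
pitch at 8 (size 4, align 4) → ends 12
pad 4 to align 8 for channels
channels at 16 (size 8, align 8) → ends 24
height at 24 (size 4, align 4) → ends 28
width at 28 (size 4, align 4) → ends 32
format at 32 (size 72, align 8) → ends 104
layer at 104 (size 4, align 4) → ends 108
pad 4 to align 8 for stride
stride at 112 (size 8, align 8) → ends 120
total 120 bytes, alignment 8
data bytes 112, size 120 → padding 8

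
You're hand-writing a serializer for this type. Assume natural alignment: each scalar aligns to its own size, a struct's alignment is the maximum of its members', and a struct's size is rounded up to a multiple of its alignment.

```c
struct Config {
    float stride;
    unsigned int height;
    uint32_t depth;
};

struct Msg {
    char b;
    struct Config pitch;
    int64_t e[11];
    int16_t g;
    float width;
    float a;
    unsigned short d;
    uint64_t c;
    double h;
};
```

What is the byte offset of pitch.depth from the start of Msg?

12

Config: stride at 0 (size 4, align 4) → ends 4; height at 4 (size 4, align 4) → ends 8; depth at 8 (size 4, align 4) → ends 12; total 12 bytes, alignment 4
b at 0 (size 1, align 1) → ends 1
pad 3 to align 4 for pitch
pitch at 4 (size 12, align 4) → ends 16
within Config: depth at 8
4 + 8 = 12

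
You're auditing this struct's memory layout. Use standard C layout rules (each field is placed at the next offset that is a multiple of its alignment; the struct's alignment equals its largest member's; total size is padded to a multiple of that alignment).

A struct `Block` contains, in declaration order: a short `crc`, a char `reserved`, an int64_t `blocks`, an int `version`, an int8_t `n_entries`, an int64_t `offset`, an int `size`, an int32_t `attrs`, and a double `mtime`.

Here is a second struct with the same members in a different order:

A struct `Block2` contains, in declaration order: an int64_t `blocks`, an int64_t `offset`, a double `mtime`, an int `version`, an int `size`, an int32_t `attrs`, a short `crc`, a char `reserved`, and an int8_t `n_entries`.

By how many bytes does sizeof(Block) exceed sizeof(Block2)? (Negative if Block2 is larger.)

8

crc at 0 (size 2, align 2) → ends 2
reserved at 2 (size 1, align 1) → ends 3
pad 5 to align 8 for blocks
blocks at 8 (size 8, align 8) → ends 16
version at 16 (size 4, align 4) → ends 20
n_entries at 20 (size 1, align 1) → ends 21
pad 3 to align 8 for offset
offset at 24 (size 8, align 8) → ends 32
size at 32 (size 4, align 4) → ends 36
attrs at 36 (size 4, align 4) → ends 40
mtime at 40 (size 8, align 8) → ends 48
total 48 bytes, alignment 8
— Block2 —
blocks at 0 (size 8, align 8) → ends 8
offset at 8 (size 8, align 8) → ends 16
mtime at 16 (size 8, align 8) → ends 24
version at 24 (size 4, align 4) → ends 28
size at 28 (size 4, align 4) → ends 32
attrs at 32 (size 4, align 4) → ends 36
crc at 36 (size 2, align 2) → ends 38
reserved at 38 (size 1, align 1) → ends 39
n_entries at 39 (size 1, align 1) → ends 40
total 40 bytes, alignment 8
48 − 40 = 8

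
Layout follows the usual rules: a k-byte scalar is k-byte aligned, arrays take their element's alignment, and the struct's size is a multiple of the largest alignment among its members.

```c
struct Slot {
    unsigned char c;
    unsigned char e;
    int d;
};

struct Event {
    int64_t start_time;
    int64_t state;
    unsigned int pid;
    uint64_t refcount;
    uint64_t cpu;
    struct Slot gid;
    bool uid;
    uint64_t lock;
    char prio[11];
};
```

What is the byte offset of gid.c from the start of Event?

40

Slot: 0..1  c  (1B, 1-aligned); 1..2  e  (1B, 1-aligned); 2..4  -- padding (2B); 4..8  d  (4B, 4-aligned); sizeof = 8, alignof = 4
0..8  start_time  (8B, 8-aligned)
8..16  state  (8B, 8-aligned)
16..20  pid  (4B, 4-aligned)
20..24  -- padding (4B)
24..32  refcount  (8B, 8-aligned)
32..40  cpu  (8B, 8-aligned)
40..48  gid  (8B, 4-aligned)
within Slot: c at 0
40 + 0 = 40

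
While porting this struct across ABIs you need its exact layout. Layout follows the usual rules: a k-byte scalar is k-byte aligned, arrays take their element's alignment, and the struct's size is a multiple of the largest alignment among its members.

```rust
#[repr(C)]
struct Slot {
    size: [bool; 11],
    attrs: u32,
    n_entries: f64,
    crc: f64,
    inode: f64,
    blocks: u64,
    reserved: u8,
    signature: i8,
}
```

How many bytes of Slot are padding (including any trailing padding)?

0..11  size  (11B, 1-aligned)
11..12  -- padding (1B)
12..16  attrs  (4B, 4-aligned)
16..24  n_entries  (8B, 8-aligned)
24..32  crc  (8B, 8-aligned)
32..40  inode  (8B, 8-aligned)
40..48  blocks  (8B, 8-aligned)
48..49  reserved  (1B, 1-aligned)
49..50  signature  (1B, 1-aligned)
50..56  -- tail padding (6B)
sizeof = 56, alignof = 8
data bytes 49, size 56 → padding 7

7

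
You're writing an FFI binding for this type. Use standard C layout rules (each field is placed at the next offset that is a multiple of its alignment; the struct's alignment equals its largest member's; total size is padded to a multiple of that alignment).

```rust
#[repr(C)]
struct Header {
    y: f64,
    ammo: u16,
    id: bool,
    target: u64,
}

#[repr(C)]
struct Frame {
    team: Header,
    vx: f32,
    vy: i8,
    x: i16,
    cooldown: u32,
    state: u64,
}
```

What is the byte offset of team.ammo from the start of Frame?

8

Header: y at 0 (size 8, align 8) → ends 8; ammo at 8 (size 2, align 2) → ends 10; id at 10 (size 1, align 1) → ends 11; pad 5 to align 8 for target; target at 16 (size 8, align 8) → ends 24; total 24 bytes, alignment 8
team at 0 (size 24, align 8) → ends 24
within Header: ammo at 8
0 + 8 = 8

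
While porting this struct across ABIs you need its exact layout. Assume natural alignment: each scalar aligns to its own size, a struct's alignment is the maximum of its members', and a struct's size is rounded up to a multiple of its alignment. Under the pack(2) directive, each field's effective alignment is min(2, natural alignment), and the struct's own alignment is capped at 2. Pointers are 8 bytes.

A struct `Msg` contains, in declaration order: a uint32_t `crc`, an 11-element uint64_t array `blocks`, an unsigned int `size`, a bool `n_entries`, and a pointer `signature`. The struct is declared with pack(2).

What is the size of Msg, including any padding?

0..4  crc  (4B, 2-aligned)
4..92  blocks  (88B, 2-aligned)
92..96  size  (4B, 2-aligned)
96..97  n_entries  (1B, 1-aligned)
97..98  -- padding (1B)
98..106  signature  (8B, 2-aligned)
sizeof = 106, alignof = 2

106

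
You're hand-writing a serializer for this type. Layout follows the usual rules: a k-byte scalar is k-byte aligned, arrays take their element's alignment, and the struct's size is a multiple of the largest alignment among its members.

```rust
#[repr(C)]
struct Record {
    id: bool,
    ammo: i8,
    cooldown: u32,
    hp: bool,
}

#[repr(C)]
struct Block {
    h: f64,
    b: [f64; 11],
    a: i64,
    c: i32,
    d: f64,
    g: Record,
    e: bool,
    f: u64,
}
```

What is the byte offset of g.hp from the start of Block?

128

Record: @0: id [1B, align 1] → 1; @1: ammo [1B, align 1] → 2; +2 pad (align 4); @4: cooldown [4B, align 4] → 8; @8: hp [1B, align 1] → 9; +3 tail pad (align 4); size 12, align 4
@0: h [8B, align 8] → 8
@8: b [88B, align 8] → 96
@96: a [8B, align 8] → 104
@104: c [4B, align 4] → 108
+4 pad (align 8)
@112: d [8B, align 8] → 120
@120: g [12B, align 4] → 132
within Record: hp at 8
120 + 8 = 128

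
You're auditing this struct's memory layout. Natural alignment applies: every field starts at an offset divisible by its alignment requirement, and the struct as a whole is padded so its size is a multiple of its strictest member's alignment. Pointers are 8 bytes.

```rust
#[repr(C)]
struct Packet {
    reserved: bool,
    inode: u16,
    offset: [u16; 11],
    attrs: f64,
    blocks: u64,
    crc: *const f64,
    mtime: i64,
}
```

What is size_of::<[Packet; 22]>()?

1408

0..1  reserved  (1B, 1-aligned)
1..2  -- padding (1B)
2..4  inode  (2B, 2-aligned)
4..26  offset  (22B, 2-aligned)
26..32  -- padding (6B)
32..40  attrs  (8B, 8-aligned)
40..48  blocks  (8B, 8-aligned)
48..56  crc  (8B, 8-aligned)
56..64  mtime  (8B, 8-aligned)
sizeof = 64, alignof = 8
array of 22: 22 × 64 = 1408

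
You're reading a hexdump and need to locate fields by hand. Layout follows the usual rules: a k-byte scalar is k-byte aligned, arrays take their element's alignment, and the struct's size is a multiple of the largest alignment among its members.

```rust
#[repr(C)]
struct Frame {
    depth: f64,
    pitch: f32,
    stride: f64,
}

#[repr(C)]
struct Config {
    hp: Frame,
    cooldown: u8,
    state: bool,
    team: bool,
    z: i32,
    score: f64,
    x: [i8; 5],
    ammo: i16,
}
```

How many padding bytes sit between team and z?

Frame: 0..8  depth  (8B, 8-aligned); 8..12  pitch  (4B, 4-aligned); 12..16  -- padding (4B); 16..24  stride  (8B, 8-aligned); sizeof = 24, alignof = 8
0..24  hp  (24B, 8-aligned)
24..25  cooldown  (1B, 1-aligned)
25..26  state  (1B, 1-aligned)
26..27  team  (1B, 1-aligned)
27..28  -- padding (1B)
28..32  z  (4B, 4-aligned)

1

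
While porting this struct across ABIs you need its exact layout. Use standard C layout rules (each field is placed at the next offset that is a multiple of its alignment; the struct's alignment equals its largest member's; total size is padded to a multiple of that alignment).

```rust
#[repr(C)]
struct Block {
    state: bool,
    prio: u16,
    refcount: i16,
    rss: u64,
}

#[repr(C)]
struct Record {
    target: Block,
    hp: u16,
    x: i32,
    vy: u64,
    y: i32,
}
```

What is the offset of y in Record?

32

Block: state at 0 (size 1, align 1) → ends 1; pad 1 to align 2 for prio; prio at 2 (size 2, align 2) → ends 4; refcount at 4 (size 2, align 2) → ends 6; pad 2 to align 8 for rss; rss at 8 (size 8, align 8) → ends 16; total 16 bytes, alignment 8
target at 0 (size 16, align 8) → ends 16
hp at 16 (size 2, align 2) → ends 18
pad 2 to align 4 for x
x at 20 (size 4, align 4) → ends 24
vy at 24 (size 8, align 8) → ends 32
y at 32 (size 4, align 4) → ends 36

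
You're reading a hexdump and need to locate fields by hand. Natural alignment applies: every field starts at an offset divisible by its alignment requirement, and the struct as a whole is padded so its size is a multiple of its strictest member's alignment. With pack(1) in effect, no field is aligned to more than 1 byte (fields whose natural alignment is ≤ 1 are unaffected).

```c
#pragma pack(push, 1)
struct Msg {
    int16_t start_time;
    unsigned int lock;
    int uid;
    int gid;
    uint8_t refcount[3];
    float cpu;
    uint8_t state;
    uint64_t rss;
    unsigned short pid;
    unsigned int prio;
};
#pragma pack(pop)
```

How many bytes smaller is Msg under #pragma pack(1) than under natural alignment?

12

natural layout:
  start_time at 0 (size 2, align 2) → ends 2
  pad 2 to align 4 for lock
  lock at 4 (size 4, align 4) → ends 8
  uid at 8 (size 4, align 4) → ends 12
  gid at 12 (size 4, align 4) → ends 16
  refcount at 16 (size 3, align 1) → ends 19
  pad 1 to align 4 for cpu
  cpu at 20 (size 4, align 4) → ends 24
  state at 24 (size 1, align 1) → ends 25
  pad 7 to align 8 for rss
  rss at 32 (size 8, align 8) → ends 40
  pid at 40 (size 2, align 2) → ends 42
  pad 2 to align 4 for prio
  prio at 44 (size 4, align 4) → ends 48
  total 48 bytes, alignment 8
packed(1) layout:
  start_time at 0 (size 2, align 1) → ends 2
  lock at 2 (size 4, align 1) → ends 6
  uid at 6 (size 4, align 1) → ends 10
  gid at 10 (size 4, align 1) → ends 14
  refcount at 14 (size 3, align 1) → ends 17
  cpu at 17 (size 4, align 1) → ends 21
  state at 21 (size 1, align 1) → ends 22
  rss at 22 (size 8, align 1) → ends 30
  pid at 30 (size 2, align 1) → ends 32
  prio at 32 (size 4, align 1) → ends 36
  total 36 bytes, alignment 1
48 − 36 = 12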